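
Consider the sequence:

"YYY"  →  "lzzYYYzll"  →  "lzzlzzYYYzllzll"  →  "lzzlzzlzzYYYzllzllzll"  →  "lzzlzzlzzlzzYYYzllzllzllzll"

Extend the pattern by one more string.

s(k+1) = lzz·s(k)·zll, so each term gains lzz as a prefix and zll as a suffix.
So the next term is lzz·lzzlzzlzzlzzYYYzllzllzllzll·zll.

lzzlzzlzzlzzlzzYYYzllzllzllzllzll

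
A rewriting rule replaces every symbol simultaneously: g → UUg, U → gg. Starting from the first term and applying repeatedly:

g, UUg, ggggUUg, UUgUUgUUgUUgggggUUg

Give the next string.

Rewriting the 19 symbols of UUgUUgUUgUUgggggUUg one by one yields gg gg UUg gg gg UUg gg gg UUg gg gg UUg UUg UUg UUg UUg gg gg UUg; concatenated:

ggggUUgggggUUgggggUUgggggUUgUUgUUgUUgUUgggggUUg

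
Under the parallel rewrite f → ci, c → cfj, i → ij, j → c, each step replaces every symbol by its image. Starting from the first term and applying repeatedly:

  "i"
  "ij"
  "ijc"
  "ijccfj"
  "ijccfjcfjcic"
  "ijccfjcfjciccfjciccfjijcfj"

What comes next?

φ(ijccfjcfjciccfjciccfjijcfj) expands symbol-by-symbol to ij c cfj cfj ci c cfj ci c cfj ij cfj cfj ci c cfj ij cfj cfj ci c ij c cfj ci c; joining the 26 pieces gives the next term.

ijccfjcfjciccfjciccfjijcfjcfjciccfjijcfjcfjcicijccfjcic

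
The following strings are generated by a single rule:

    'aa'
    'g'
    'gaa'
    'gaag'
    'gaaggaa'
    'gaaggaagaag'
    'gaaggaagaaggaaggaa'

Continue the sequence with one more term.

From term 3 onward, concatenate the last term with the second-to-last: g·aa = gaa, gaa·g = gaag, …
Continuing: gaaggaagaaggaaggaa · gaaggaagaag gives term 8.

gaaggaagaaggaaggaagaaggaagaag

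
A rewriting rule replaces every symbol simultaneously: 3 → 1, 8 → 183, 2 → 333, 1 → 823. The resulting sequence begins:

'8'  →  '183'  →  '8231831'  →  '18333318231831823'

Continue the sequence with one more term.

Rewriting the 17 symbols of 18333318231831823 one by one yields 823 183 1 1 1 1 823 183 333 1 823 183 1 823 183 333 1; concatenated:

8231831111823183333182318318231833331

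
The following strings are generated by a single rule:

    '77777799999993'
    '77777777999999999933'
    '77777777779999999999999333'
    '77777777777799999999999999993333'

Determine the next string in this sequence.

Reading off run lengths: 7 runs 6, 8, 10, 12; 9 runs 7, 10, 13, 16; 3 runs 1, 2, 3, 4 — each is linear in n, where the shown terms are n = 2, 3, 4, 5.
At n = 6 the blocks have lengths 14, 19, 5.

77777777777777999999999999999999933333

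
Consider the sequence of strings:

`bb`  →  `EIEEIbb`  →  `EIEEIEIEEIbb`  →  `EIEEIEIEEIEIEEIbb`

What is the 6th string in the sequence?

Each term is the previous one with EIEEI prepended.
From EIEEIEIEEIEIEEIbb, 2 further steps: EIEEIEIEEIEIEEIbb → EIEEIEIEEIEIEEIEIEEIbb → (answer).

EIEEIEIEEIEIEEIEIEEIEIEEIbb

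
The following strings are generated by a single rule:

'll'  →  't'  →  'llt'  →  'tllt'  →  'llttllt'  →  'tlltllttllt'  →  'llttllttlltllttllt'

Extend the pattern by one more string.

Each term (from the third on) is the two preceding terms concatenated in order: term 3 = ll·t = llt.
So term 8 is tlltllttllt·llttllttlltllttllt.

tlltllttlltllttllttlltllttllt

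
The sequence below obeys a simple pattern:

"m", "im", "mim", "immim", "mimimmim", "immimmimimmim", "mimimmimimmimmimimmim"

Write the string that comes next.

From term 3 onward, concatenate the second-to-last term with the last: m·im = mim, im·mim = immim, …
The next term joins immimmimimmim and mimimmimimmimmimimmim.

immimmimimmimmimimmimimmimmimimmim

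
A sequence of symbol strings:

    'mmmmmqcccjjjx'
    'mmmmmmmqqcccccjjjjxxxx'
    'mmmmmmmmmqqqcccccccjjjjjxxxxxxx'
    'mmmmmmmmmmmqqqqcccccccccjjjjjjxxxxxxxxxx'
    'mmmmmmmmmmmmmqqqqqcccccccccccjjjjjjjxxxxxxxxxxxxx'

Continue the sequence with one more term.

Each string has the form m^{2n+3} q^{n} c^{2n+1} j^{n+2} x^{3n-2} (n = 1, 2, …).
At n = 6 the blocks have lengths 15, 6, 13, 8, 16.

mmmmmmmmmmmmmmmqqqqqqcccccccccccccjjjjjjjjxxxxxxxxxxxxxxxx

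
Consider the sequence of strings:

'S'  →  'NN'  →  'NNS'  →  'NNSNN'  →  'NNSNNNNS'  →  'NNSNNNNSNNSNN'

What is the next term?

Each term (from the third on) is the previous term followed by the one before it: term 3 = NN·S = NNS.
So term 7 is NNSNNNNSNNSNN·NNSNNNNS.

NNSNNNNSNNSNNNNSNNNNS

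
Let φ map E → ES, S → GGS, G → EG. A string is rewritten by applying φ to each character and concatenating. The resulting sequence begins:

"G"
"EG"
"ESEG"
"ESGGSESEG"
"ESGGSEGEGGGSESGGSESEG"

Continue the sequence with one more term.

Rewriting the 21 symbols of ESGGSEGEGGGSESGGSESEG one by one yields ES GGS EG EG GGS ES EG ES EG EG EG GGS ES GGS EG EG GGS ES GGS ES EG; concatenated:

ESGGSEGEGGGSESEGESEGEGEGGGSESGGSEGEGGGSESGGSESEG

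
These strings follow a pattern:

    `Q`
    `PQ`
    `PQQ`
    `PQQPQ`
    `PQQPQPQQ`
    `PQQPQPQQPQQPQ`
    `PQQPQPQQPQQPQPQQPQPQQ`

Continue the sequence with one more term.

From term 3 onward, concatenate the last term with the second-to-last: PQ·Q = PQQ, PQQ·PQ = PQQPQ, …
The next term joins PQQPQPQQPQQPQPQQPQPQQ and PQQPQPQQPQQPQ.

PQQPQPQQPQQPQPQQPQPQQPQQPQPQQPQQPQ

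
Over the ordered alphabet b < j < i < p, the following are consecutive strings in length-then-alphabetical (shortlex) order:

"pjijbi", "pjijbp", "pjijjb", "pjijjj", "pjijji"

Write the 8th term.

pjijij

Advancing 3 positions from pjijji through pjijji → pjijjp → pjijib reaches term 8.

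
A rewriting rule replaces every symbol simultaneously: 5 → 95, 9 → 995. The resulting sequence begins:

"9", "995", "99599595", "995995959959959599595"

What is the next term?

φ(995995959959959599595) expands symbol-by-symbol to 995 995 95 995 995 95 995 95 995 995 95 995 995 95 995 95 995 995 95 995 95; joining the 21 pieces gives the next term.

9959959599599595995959959959599599595995959959959599595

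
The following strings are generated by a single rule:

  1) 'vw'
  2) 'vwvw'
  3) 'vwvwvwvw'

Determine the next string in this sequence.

Every step duplicates the string.
Doubling vwvwvwvw:

vwvwvwvwvwvwvwvw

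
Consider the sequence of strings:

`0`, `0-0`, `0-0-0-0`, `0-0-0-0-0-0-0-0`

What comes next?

Every step duplicates the string with '-' between the halves.
Doubling 0-0-0-0-0-0-0-0 with '-' between the halves:

0-0-0-0-0-0-0-0-0-0-0-0-0-0-0-0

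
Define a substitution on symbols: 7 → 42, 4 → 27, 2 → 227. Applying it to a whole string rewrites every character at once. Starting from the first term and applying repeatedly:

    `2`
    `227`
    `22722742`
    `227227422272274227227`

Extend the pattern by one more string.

2272274222722742272272272274222722742272272274222722742

Applying the rule to each of the 21 symbols of 227227422272274227227 gives the pieces 227 227 42 227 227 42 27 227 227 227 42 227 227 42 27 227 227 42 227 227 42, which concatenate to the answer.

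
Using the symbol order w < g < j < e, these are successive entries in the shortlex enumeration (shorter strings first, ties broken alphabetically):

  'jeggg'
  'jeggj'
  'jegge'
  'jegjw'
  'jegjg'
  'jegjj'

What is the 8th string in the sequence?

Advancing 2 positions from jegjj through jegjj → jegje reaches term 8.

jegew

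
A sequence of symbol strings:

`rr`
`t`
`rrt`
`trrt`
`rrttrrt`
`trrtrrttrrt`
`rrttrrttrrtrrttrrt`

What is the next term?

This is a Fibonacci-style word recurrence s(k) = s(k−2)·s(k−1): e.g. rr·t = rrt.
The next term joins trrtrrttrrt and rrttrrttrrtrrttrrt.

trrtrrttrrtrrttrrttrrtrrttrrt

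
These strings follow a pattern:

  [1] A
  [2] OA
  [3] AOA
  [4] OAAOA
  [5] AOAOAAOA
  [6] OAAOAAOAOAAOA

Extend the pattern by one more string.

This is a Fibonacci-style word recurrence s(k) = s(k−2)·s(k−1): e.g. A·OA = AOA.
Continuing: AOAOAAOA · OAAOAAOAOAAOA gives term 7.

AOAOAAOAOAAOAAOAOAAOA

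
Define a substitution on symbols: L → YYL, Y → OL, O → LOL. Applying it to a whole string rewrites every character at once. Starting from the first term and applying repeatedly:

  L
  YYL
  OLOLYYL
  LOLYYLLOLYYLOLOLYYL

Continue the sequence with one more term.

YYLLOLYYLOLOLYYLYYLLOLYYLOLOLYYLLOLYYLLOLYYLOLOLYYL

Replace each of the 19 characters of LOLYYLLOLYYLOLOLYYL in place — YYL LOL YYL OL OL YYL YYL LOL YYL OL OL YYL LOL YYL LOL YYL OL OL YYL — and concatenate.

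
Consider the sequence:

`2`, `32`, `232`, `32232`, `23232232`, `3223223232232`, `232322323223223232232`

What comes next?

3223223232232232322323223223232232

This is a Fibonacci-style word recurrence s(k) = s(k−2)·s(k−1): e.g. 2·32 = 232.
The next term joins 3223223232232 and 232322323223223232232.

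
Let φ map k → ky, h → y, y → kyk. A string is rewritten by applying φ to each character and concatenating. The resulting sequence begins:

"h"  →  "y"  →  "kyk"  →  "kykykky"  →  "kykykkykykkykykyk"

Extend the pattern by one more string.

φ(kykykkykykkykykyk) expands symbol-by-symbol to ky kyk ky kyk ky ky kyk ky kyk ky ky kyk ky kyk ky kyk ky; joining the 17 pieces gives the next term.

kykykkykykkykykykkykykkykykykkykykkykykky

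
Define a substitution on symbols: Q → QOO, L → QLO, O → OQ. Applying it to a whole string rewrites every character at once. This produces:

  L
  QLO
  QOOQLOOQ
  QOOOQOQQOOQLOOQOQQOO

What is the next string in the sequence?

Applying the rule to each of the 20 symbols of QOOOQOQQOOQLOOQOQQOO gives the pieces QOO OQ OQ OQ QOO OQ QOO QOO OQ OQ QOO QLO OQ OQ QOO OQ QOO QOO OQ OQ, which concatenate to the answer.

QOOOQOQOQQOOOQQOOQOOOQOQQOOQLOOQOQQOOOQQOOQOOOQOQ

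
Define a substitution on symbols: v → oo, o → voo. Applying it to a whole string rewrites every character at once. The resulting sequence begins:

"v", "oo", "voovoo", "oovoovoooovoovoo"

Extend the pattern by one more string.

voovoooovoovoooovoovoovoovoooovoovoooovoovoo

Replace each of the 16 characters of oovoovoooovoovoo in place — voo voo oo voo voo oo voo voo voo voo oo voo voo oo voo voo — and concatenate.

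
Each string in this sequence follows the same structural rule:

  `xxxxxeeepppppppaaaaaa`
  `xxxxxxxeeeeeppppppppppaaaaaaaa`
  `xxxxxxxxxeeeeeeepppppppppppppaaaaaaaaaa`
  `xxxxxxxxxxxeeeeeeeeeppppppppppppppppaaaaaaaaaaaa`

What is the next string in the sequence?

The n-th term is 2n+1 x's then 2n-1 e's then 3n+1 p's then 2n+2 a's, where the shown terms are n = 2, 3, 4, 5.
For the next term, n = 6, so the run lengths are 13, 11, 19, 14.

xxxxxxxxxxxxxeeeeeeeeeeepppppppppppppppppppaaaaaaaaaaaaaa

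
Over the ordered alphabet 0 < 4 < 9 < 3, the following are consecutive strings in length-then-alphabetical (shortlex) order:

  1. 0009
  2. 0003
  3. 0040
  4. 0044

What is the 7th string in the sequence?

Advancing 3 positions from 0044 through 0044 → 0049 → 0043 reaches term 7.

0090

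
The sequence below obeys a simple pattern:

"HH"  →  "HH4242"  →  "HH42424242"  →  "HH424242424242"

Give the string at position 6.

HH42424242424242424242

Every step adds 4242 to the end: s(k+1) = s(k)·4242.
From HH424242424242, 2 further steps: HH424242424242 → HH4242424242424242 → (answer).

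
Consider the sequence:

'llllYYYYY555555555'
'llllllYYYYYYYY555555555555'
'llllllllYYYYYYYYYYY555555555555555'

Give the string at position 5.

llllllllllllYYYYYYYYYYYYYYYYY555555555555555555555

Reading off run lengths: l runs 4, 6, 8; Y runs 5, 8, 11; 5 runs 9, 12, 15 — each is linear in n, where the shown terms are n = 2, 3, 4.
Setting n = 6 gives 12, 17, 21 characters in each block.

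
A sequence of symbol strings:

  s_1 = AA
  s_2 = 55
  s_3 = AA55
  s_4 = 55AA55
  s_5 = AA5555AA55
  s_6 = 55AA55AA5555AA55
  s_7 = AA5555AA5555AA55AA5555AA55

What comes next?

Each term (from the third on) is the two preceding terms concatenated in order: term 3 = AA·55 = AA55.
So term 8 is 55AA55AA5555AA55·AA5555AA5555AA55AA5555AA55.

55AA55AA5555AA55AA5555AA5555AA55AA5555AA55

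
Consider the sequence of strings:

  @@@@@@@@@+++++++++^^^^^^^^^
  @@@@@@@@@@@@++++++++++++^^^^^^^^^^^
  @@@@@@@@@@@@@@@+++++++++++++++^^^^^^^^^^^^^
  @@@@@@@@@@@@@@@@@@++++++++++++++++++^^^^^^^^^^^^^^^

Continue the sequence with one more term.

@@@@@@@@@@@@@@@@@@@@@+++++++++++++++++++++^^^^^^^^^^^^^^^^^

Each string has the form @^{3n} +^{3n} ^^{2n+3}, where the shown terms are n = 3, 4, 5, 6.
At n = 7 the blocks have lengths 21, 21, 17.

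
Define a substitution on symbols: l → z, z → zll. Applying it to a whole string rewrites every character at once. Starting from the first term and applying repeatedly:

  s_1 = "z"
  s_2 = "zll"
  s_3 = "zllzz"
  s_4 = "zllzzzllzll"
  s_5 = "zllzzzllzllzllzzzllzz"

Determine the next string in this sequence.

zllzzzllzllzllzzzllzzzllzzzllzllzllzzzllzll

Applying the rule to each of the 21 symbols of zllzzzllzllzllzzzllzz gives the pieces zll z z zll zll zll z z zll z z zll z z zll zll zll z z zll zll, which concatenate to the answer.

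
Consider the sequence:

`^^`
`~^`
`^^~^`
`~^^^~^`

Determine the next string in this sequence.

This is a Fibonacci-style word recurrence s(k) = s(k−2)·s(k−1): e.g. ^^·~^ = ^^~^.
The next term joins ^^~^ and ~^^^~^.

^^~^~^^^~^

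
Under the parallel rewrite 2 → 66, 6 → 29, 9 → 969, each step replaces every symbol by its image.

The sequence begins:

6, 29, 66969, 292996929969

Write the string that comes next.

Rewriting each symbol of 292996929969: 2→66, 9→969, 2→66, 9→969, 9→969, 6→29, 9→969, 2→66, 9→969, 9→969, 6→29, 9→969, which concatenates to 66 969 66 969 969 29 969 66 969 969 29 969.

6696966969969299696696996929969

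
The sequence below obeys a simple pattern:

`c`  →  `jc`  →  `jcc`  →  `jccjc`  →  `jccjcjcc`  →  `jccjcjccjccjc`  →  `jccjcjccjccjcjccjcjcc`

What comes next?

From term 3 onward, concatenate the last term with the second-to-last: jc·c = jcc, jcc·jc = jccjc, …
Continuing: jccjcjccjccjcjccjcjcc · jccjcjccjccjc gives term 8.

jccjcjccjccjcjccjcjccjccjcjccjccjc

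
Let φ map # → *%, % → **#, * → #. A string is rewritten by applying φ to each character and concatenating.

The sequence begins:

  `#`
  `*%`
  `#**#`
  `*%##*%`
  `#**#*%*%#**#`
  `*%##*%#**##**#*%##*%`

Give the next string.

Rewriting the 20 symbols of *%##*%#**##**#*%##*% one by one yields # **# *% *% # **# *% # # *% *% # # *% # **# *% *% # **#; concatenated:

#**#*%*%#**#*%##*%*%##*%#**#*%*%#**#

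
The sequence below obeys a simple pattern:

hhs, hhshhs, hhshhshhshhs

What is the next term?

Each string is two copies of the previous one concatenated.
One more doubling of hhshhshhshhs gives the answer.

hhshhshhshhshhshhshhshhs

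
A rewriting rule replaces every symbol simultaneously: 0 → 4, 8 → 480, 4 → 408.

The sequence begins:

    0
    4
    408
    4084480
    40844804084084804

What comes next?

Replace each of the 17 characters of 40844804084084804 in place — 408 4 480 408 408 480 4 408 4 480 408 4 480 408 480 4 408 — and concatenate.

40844804084084804408448040844804084804408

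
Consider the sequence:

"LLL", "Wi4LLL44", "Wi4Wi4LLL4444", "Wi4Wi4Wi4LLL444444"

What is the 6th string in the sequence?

s(k+1) = Wi4·s(k)·44, so each term gains Wi4 as a prefix and 44 as a suffix.
From Wi4Wi4Wi4LLL444444, 2 further steps: Wi4Wi4Wi4LLL444444 → Wi4Wi4Wi4Wi4LLL44444444 → (answer).

Wi4Wi4Wi4Wi4Wi4LLL4444444444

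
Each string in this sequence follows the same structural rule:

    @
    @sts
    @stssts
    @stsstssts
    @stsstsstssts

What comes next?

Each term is the previous one with sts appended.
So the next term is @stsstsstssts·sts.

@stsstsstsstssts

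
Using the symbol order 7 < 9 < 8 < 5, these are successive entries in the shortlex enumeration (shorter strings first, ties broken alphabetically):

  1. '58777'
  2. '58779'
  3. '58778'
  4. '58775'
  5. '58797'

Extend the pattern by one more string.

The successor of 58797 increments the rightmost position that isn't already 5 and resets every position after it to 7.

58799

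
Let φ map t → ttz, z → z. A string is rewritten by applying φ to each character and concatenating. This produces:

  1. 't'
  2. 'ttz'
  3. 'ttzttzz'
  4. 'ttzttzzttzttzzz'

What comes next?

ttzttzzttzttzzzttzttzzttzttzzzz

φ(ttzttzzttzttzzz) expands symbol-by-symbol to ttz ttz z ttz ttz z z ttz ttz z ttz ttz z z z; joining the 15 pieces gives the next term.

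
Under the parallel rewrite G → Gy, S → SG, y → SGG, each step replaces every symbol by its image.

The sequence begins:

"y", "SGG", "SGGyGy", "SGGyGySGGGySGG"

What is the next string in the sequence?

SGGyGySGGGySGGSGGyGyGySGGSGGyGy

φ(SGGyGySGGGySGG) expands symbol-by-symbol to SG Gy Gy SGG Gy SGG SG Gy Gy Gy SGG SG Gy Gy; joining the 14 pieces gives the next term.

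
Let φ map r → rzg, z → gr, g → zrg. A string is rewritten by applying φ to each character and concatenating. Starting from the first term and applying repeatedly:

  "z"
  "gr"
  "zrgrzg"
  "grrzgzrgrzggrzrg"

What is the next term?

Replace each of the 16 characters of grrzgzrgrzggrzrg in place — zrg rzg rzg gr zrg gr rzg zrg rzg gr zrg zrg rzg gr rzg zrg — and concatenate.

zrgrzgrzggrzrggrrzgzrgrzggrzrgzrgrzggrrzgzrg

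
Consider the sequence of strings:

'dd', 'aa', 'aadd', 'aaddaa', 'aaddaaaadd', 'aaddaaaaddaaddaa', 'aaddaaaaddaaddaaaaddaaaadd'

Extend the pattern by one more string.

Each term (from the third on) is the previous term followed by the one before it: term 3 = aa·dd = aadd.
Continuing: aaddaaaaddaaddaaaaddaaaadd · aaddaaaaddaaddaa gives term 8.

aaddaaaaddaaddaaaaddaaaaddaaddaaaaddaaddaa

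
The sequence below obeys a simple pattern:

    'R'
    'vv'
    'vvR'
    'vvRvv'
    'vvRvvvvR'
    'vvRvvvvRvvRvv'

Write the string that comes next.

Each term (from the third on) is the previous term followed by the one before it: term 3 = vv·R = vvR.
Continuing: vvRvvvvRvvRvv · vvRvvvvR gives term 7.

vvRvvvvRvvRvvvvRvvvvR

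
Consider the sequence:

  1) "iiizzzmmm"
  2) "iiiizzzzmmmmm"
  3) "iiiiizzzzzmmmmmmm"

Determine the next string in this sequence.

Term n consists of n+1 i's, followed by n+1 z's, followed by 2n-1 m's, where the shown terms are n = 2, 3, 4.
For the next term, n = 5, so the run lengths are 6, 6, 9.

iiiiiizzzzzzmmmmmmmmm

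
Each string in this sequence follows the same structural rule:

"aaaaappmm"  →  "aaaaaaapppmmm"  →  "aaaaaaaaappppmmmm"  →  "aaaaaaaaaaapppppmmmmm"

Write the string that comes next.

aaaaaaaaaaaaappppppmmmmmm

The n-th term is 2n-1 a's then n-1 p's then n-1 m's, where the shown terms are n = 3, 4, 5, 6.
Setting n = 7 gives 13, 6, 6 characters in each block.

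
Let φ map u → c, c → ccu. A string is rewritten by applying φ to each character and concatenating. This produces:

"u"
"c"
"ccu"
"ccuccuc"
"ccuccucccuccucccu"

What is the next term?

ccuccucccuccucccuccuccucccuccucccuccuccuc

Replace each of the 17 characters of ccuccucccuccucccu in place — ccu ccu c ccu ccu c ccu ccu ccu c ccu ccu c ccu ccu ccu c — and concatenate.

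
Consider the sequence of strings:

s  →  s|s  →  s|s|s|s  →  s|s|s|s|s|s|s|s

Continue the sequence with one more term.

s(k+1) = s(k)·|·s(k) — each term doubles the last with '|' between the halves.
Doubling s|s|s|s|s|s|s|s with '|' between the halves:

s|s|s|s|s|s|s|s|s|s|s|s|s|s|s|s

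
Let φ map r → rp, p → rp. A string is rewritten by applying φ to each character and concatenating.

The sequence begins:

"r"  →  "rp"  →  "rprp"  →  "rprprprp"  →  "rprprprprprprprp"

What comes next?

φ(rprprprprprprprp) expands symbol-by-symbol to rp rp rp rp rp rp rp rp rp rp rp rp rp rp rp rp; joining the 16 pieces gives the next term.

rprprprprprprprprprprprprprprprp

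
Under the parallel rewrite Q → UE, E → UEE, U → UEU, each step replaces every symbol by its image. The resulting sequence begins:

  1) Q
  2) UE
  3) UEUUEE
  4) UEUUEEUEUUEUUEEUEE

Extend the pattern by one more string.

φ(UEUUEEUEUUEUUEEUEE) expands symbol-by-symbol to UEU UEE UEU UEU UEE UEE UEU UEE UEU UEU UEE UEU UEU UEE UEE UEU UEE UEE; joining the 18 pieces gives the next term.

UEUUEEUEUUEUUEEUEEUEUUEEUEUUEUUEEUEUUEUUEEUEEUEUUEEUEE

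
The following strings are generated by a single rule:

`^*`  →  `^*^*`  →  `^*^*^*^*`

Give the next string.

Each string is two copies of the previous one concatenated.
Doubling ^*^*^*^*:

^*^*^*^*^*^*^*^*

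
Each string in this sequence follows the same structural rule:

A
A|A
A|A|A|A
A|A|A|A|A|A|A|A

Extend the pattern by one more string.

Each string is two copies of the previous one joined by '|'.
Doubling A|A|A|A|A|A|A|A with '|' between the halves:

A|A|A|A|A|A|A|A|A|A|A|A|A|A|A|A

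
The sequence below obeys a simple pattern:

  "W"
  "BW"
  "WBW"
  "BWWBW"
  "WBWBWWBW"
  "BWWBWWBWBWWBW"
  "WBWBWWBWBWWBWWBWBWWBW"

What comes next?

This is a Fibonacci-style word recurrence s(k) = s(k−2)·s(k−1): e.g. W·BW = WBW.
So term 8 is BWWBWWBWBWWBW·WBWBWWBWBWWBWWBWBWWBW.

BWWBWWBWBWWBWWBWBWWBWBWWBWWBWBWWBW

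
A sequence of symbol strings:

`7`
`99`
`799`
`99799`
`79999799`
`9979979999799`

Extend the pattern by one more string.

799997999979979999799

Each term (from the third on) is the two preceding terms concatenated in order: term 3 = 7·99 = 799.
The next term joins 79999799 and 9979979999799.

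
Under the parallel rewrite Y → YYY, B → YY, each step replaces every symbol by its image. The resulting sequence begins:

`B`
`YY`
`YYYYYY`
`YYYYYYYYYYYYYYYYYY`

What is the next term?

YYYYYYYYYYYYYYYYYYYYYYYYYYYYYYYYYYYYYYYYYYYYYYYYYYYYYY

Applying the rule to each of the 18 symbols of YYYYYYYYYYYYYYYYYY gives the pieces YYY YYY YYY YYY YYY YYY YYY YYY YYY YYY YYY YYY YYY YYY YYY YYY YYY YYY, which concatenate to the answer.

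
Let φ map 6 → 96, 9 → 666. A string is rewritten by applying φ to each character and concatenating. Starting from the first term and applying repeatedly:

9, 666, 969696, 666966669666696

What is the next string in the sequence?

Applying the rule to each of the 15 symbols of 666966669666696 gives the pieces 96 96 96 666 96 96 96 96 666 96 96 96 96 666 96, which concatenate to the answer.

969696666969696966669696969666696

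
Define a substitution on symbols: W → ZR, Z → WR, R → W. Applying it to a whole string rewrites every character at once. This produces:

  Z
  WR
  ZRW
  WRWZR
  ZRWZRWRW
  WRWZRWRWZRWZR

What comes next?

ZRWZRWRWZRWZRWRWZRWRW

Replace each of the 13 characters of WRWZRWRWZRWZR in place — ZR W ZR WR W ZR W ZR WR W ZR WR W — and concatenate.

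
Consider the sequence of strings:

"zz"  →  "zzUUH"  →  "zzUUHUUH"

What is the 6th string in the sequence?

zzUUHUUHUUHUUHUUH

Every step adds UUH to the end: s(k+1) = s(k)·UUH.
From zzUUHUUH, 3 further steps: zzUUHUUH → zzUUHUUHUUH → zzUUHUUHUUHUUH → (answer).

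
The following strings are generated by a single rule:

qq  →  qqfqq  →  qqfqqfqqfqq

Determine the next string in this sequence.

Each string is two copies of the previous one joined by 'f'.
One more doubling of qqfqqfqqfqq gives the answer.

qqfqqfqqfqqfqqfqqfqqfqq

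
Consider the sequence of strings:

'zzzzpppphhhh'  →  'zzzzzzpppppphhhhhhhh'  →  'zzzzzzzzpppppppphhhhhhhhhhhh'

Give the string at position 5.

zzzzzzzzzzzzpppppppppppphhhhhhhhhhhhhhhhhhhh

Each string has the form z^{2n+2} p^{2n+2} h^{4n} (n = 1, 2, …).
At n = 5 the blocks have lengths 12, 12, 20.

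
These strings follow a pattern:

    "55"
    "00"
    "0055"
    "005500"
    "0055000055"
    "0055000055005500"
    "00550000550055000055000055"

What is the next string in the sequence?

005500005500550000550000550055000055005500

This is a Fibonacci-style word recurrence s(k) = s(k−1)·s(k−2): e.g. 00·55 = 0055.
So term 8 is 00550000550055000055000055·0055000055005500.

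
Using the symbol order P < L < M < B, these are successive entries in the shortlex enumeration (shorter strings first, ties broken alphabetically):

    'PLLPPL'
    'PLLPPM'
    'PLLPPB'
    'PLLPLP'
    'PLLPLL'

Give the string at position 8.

Continuing the enumeration 3 steps past PLLPLL: PLLPLL → PLLPLM → PLLPLB → (answer).

PLLPMP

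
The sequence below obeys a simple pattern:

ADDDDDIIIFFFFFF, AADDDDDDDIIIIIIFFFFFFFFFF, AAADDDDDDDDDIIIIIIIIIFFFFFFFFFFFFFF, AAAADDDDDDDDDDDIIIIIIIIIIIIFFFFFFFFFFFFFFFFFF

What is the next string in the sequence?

Each string has the form A^{n} D^{2n+3} I^{3n} F^{4n+2} (n = 1, 2, …).
For the next term, n = 5, so the run lengths are 5, 13, 15, 22.

AAAAADDDDDDDDDDDDDIIIIIIIIIIIIIIIFFFFFFFFFFFFFFFFFFFFFF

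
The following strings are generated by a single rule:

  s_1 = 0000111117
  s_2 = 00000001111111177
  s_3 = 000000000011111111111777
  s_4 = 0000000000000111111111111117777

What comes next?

Each string has the form 0^{3n-2} 1^{3n-1} 7^{n-1}, where the shown terms are n = 2, 3, 4, 5.
For the next term, n = 6, so the run lengths are 16, 17, 5.

00000000000000001111111111111111177777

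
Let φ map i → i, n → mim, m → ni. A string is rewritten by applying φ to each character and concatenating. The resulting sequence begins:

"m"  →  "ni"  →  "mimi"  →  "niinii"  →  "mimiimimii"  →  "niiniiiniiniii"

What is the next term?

mimiimimiiimimiimimiii

φ(niiniiiniiniii) expands symbol-by-symbol to mim i i mim i i i mim i i mim i i i; joining the 14 pieces gives the next term.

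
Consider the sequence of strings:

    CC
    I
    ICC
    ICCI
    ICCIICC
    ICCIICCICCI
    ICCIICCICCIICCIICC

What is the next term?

ICCIICCICCIICCIICCICCIICCICCI

This is a Fibonacci-style word recurrence s(k) = s(k−1)·s(k−2): e.g. I·CC = ICC.
So term 8 is ICCIICCICCIICCIICC·ICCIICCICCI.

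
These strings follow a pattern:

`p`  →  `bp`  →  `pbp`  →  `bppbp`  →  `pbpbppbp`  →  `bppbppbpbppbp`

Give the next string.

Each term (from the third on) is the two preceding terms concatenated in order: term 3 = p·bp = pbp.
Continuing: pbpbppbp · bppbppbpbppbp gives term 7.

pbpbppbpbppbppbpbppbp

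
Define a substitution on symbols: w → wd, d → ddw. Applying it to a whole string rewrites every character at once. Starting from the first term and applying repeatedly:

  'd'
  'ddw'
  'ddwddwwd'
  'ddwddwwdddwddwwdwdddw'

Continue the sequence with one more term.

ddwddwwdddwddwwdwdddwddwddwwdddwddwwdwdddwwdddwddwddwwd

φ(ddwddwwdddwddwwdwdddw) expands symbol-by-symbol to ddw ddw wd ddw ddw wd wd ddw ddw ddw wd ddw ddw wd wd ddw wd ddw ddw ddw wd; joining the 21 pieces gives the next term.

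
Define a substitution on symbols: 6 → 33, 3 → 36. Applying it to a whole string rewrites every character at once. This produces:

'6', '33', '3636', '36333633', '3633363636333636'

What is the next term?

36333636363336333633363636333633

φ(3633363636333636) expands symbol-by-symbol to 36 33 36 36 36 33 36 33 36 33 36 36 36 33 36 33; joining the 16 pieces gives the next term.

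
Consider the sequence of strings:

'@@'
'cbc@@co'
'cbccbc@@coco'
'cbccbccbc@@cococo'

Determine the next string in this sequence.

s(k+1) = cbc·s(k)·co, so each term gains cbc as a prefix and co as a suffix.
Applying this once more to cbccbccbc@@cococo:

cbccbccbccbc@@cocococo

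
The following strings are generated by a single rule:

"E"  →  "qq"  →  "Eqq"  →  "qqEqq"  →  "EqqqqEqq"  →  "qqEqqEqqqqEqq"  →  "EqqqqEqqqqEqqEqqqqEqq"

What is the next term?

This is a Fibonacci-style word recurrence s(k) = s(k−2)·s(k−1): e.g. E·qq = Eqq.
The next term joins qqEqqEqqqqEqq and EqqqqEqqqqEqqEqqqqEqq.

qqEqqEqqqqEqqEqqqqEqqqqEqqEqqqqEqq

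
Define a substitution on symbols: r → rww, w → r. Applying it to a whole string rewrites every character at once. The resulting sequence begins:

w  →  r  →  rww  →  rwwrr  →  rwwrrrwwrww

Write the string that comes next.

Apply φ to rwwrrrwwrww symbol by symbol: r→rww, w→r, w→r, r→rww, r→rww, r→rww, w→r, w→r, r→rww, w→r, w→r; joined: rww r r rww rww rww r r rww r r.

rwwrrrwwrwwrwwrrrwwrr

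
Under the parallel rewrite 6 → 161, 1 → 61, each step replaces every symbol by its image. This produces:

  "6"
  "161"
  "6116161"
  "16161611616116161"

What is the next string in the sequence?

Rewriting the 17 symbols of 16161611616116161 one by one yields 61 161 61 161 61 161 61 61 161 61 161 61 61 161 61 161 61; concatenated:

61161611616116161611616116161611616116161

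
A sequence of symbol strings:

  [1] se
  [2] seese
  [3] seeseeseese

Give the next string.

s(k+1) = s(k)·e·s(k) — each term doubles the last with 'e' between the halves.
So the next term is two copies of seeseeseese with 'e' between the halves.

seeseeseeseeseeseeseese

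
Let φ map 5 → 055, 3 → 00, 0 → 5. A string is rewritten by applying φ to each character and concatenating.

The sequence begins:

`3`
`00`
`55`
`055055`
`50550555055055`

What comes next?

Applying the rule to each of the 14 symbols of 50550555055055 gives the pieces 055 5 055 055 5 055 055 055 5 055 055 5 055 055, which concatenate to the answer.

0555055055505505505550550555055055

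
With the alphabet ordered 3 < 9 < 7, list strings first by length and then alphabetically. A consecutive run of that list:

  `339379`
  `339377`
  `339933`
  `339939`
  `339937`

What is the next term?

339993

Treat 339937 as a base-3 numeral over the given alphabet and add one, carrying through any trailing 7's.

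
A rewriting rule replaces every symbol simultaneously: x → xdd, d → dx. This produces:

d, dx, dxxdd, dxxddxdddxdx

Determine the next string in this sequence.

dxxddxdddxdxxdddxdxdxxdddxxdd

Apply φ to dxxddxdddxdx symbol by symbol: d→dx, x→xdd, x→xdd, d→dx, d→dx, x→xdd, d→dx, d→dx, d→dx, x→xdd, d→dx, x→xdd; joined: dx xdd xdd dx dx xdd dx dx dx xdd dx xdd.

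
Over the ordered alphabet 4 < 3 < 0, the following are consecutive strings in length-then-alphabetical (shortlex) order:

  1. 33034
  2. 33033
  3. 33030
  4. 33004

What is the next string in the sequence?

33003

Find the rightmost character of 33004 below 0, bump it to the next letter, and reset everything to its right to 4.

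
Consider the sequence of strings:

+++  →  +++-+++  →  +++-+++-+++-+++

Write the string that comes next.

s(k+1) = s(k)·-·s(k) — each term doubles the last with '-' between the halves.
So the next term is two copies of +++-+++-+++-+++ with '-' between the halves.

+++-+++-+++-+++-+++-+++-+++-+++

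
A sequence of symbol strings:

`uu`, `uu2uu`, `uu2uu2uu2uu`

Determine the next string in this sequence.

s(k+1) = s(k)·2·s(k) — each term doubles the last with '2' between the halves.
Doubling uu2uu2uu2uu with '2' between the halves:

uu2uu2uu2uu2uu2uu2uu2uu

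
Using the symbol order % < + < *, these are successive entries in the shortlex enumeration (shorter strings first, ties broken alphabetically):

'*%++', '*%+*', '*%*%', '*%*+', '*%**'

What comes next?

*+%%

The successor of *%** increments the rightmost position that isn't already * and resets every position after it to %.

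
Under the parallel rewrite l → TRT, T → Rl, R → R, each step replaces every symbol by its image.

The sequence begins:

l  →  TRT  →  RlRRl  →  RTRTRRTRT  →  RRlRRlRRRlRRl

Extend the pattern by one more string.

Rewriting the 13 symbols of RRlRRlRRRlRRl one by one yields R R TRT R R TRT R R R TRT R R TRT; concatenated:

RRTRTRRTRTRRRTRTRRTRT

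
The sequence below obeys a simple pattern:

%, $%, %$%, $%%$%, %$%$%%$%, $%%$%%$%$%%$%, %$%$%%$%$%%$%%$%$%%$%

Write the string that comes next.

Each term (from the third on) is the two preceding terms concatenated in order: term 3 = %·$% = %$%.
The next term joins $%%$%%$%$%%$% and %$%$%%$%$%%$%%$%$%%$%.

$%%$%%$%$%%$%%$%$%%$%$%%$%%$%$%%$%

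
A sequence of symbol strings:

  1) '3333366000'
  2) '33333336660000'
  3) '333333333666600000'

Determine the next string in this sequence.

Each string has the form 3^{2n-1} 6^{n-1} 0^{n}, where the shown terms are n = 3, 4, 5.
At n = 6 the blocks have lengths 11, 5, 6.

3333333333366666000000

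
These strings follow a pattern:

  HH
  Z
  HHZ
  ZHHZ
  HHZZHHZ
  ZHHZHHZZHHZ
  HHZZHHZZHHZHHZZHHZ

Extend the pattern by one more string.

This is a Fibonacci-style word recurrence s(k) = s(k−2)·s(k−1): e.g. HH·Z = HHZ.
The next term joins ZHHZHHZZHHZ and HHZZHHZZHHZHHZZHHZ.

ZHHZHHZZHHZHHZZHHZZHHZHHZZHHZ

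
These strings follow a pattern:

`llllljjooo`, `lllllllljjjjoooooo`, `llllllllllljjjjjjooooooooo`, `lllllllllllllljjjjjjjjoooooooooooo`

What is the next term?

The n-th term is 3n+2 l's then 2n j's then 3n o's (n = 1, 2, …).
For the next term, n = 5, so the run lengths are 17, 10, 15.

llllllllllllllllljjjjjjjjjjooooooooooooooo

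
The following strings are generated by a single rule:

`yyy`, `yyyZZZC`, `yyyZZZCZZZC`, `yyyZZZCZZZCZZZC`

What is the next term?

Each term is the previous one with ZZZC appended.
Applying this once more to yyyZZZCZZZCZZZC:

yyyZZZCZZZCZZZCZZZC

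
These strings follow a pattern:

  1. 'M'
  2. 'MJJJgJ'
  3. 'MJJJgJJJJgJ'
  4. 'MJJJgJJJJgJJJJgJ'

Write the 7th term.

Each term is the previous one with JJJgJ appended.
From MJJJgJJJJgJJJJgJ, 3 further steps: MJJJgJJJJgJJJJgJ → MJJJgJJJJgJJJJgJJJJgJ → MJJJgJJJJgJJJJgJJJJgJJJJgJ → (answer).

MJJJgJJJJgJJJJgJJJJgJJJJgJJJJgJ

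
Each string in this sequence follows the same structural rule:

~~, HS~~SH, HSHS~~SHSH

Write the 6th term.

HSHSHSHSHS~~SHSHSHSHSH

Each term wraps the previous one in HS on the left and SH on the right.
From HSHS~~SHSH, 3 further steps: HSHS~~SHSH → HSHSHS~~SHSHSH → HSHSHSHS~~SHSHSHSH → (answer).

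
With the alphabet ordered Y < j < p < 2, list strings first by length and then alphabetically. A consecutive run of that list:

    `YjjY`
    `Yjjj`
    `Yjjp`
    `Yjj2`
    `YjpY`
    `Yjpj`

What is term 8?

Continuing the enumeration 2 steps past Yjpj: Yjpj → Yjpp → (answer).

Yjp2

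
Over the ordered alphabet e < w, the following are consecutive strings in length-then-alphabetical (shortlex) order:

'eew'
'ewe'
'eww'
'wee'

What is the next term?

wew

Find the rightmost character of wee below w, bump it to the next letter, and reset everything to its right to e.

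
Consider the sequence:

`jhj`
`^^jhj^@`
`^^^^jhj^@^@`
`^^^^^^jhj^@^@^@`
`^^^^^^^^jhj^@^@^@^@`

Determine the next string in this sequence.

s(k+1) = ^^·s(k)·^@, so each term gains ^^ as a prefix and ^@ as a suffix.
Applying this once more to ^^^^^^^^jhj^@^@^@^@:

^^^^^^^^^^jhj^@^@^@^@^@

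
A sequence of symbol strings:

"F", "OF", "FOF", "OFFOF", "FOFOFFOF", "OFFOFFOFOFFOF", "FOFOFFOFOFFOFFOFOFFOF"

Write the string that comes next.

From term 3 onward, concatenate the second-to-last term with the last: F·OF = FOF, OF·FOF = OFFOF, …
So term 8 is OFFOFFOFOFFOF·FOFOFFOFOFFOFFOFOFFOF.

OFFOFFOFOFFOFFOFOFFOFOFFOFFOFOFFOF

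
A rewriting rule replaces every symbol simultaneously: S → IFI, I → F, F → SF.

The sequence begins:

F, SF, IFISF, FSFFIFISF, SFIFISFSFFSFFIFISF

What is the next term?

Replace each of the 18 characters of SFIFISFSFFSFFIFISF in place — IFI SF F SF F IFI SF IFI SF SF IFI SF SF F SF F IFI SF — and concatenate.

IFISFFSFFIFISFIFISFSFIFISFSFFSFFIFISF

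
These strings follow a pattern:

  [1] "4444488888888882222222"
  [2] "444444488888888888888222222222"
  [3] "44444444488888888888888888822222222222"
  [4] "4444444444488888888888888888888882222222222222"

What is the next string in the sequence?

444444444444488888888888888888888888888222222222222222

Reading off run lengths: 4 runs 5, 7, 9, 11; 8 runs 10, 14, 18, 22; 2 runs 7, 9, 11, 13 — each is linear in n, where the shown terms are n = 2, 3, 4, 5.
Setting n = 6 gives 13, 26, 15 characters in each block.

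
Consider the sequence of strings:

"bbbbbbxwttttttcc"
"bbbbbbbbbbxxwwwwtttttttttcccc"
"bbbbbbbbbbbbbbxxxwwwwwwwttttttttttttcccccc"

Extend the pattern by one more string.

Reading off run lengths: b runs 6, 10, 14; x runs 1, 2, 3; w runs 1, 4, 7; t runs 6, 9, 12; c runs 2, 4, 6 — each is linear in n (n = 1, 2, …).
For the next term, n = 4, so the run lengths are 18, 4, 10, 15, 8.

bbbbbbbbbbbbbbbbbbxxxxwwwwwwwwwwtttttttttttttttcccccccc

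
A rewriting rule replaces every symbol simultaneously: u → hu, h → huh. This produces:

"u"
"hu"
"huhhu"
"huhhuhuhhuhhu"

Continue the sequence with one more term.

huhhuhuhhuhhuhuhhuhuhhuhhuhuhhuhhu

Applying the rule to each of the 13 symbols of huhhuhuhhuhhu gives the pieces huh hu huh huh hu huh hu huh huh hu huh huh hu, which concatenate to the answer.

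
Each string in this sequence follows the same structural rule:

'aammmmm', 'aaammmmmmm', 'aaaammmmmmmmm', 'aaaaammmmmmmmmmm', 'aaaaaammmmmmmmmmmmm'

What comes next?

Each string has the form a^{n} m^{2n+1}, where the shown terms are n = 2, 3, 4, 5, 6.
At n = 7 the blocks have lengths 7, 15.

aaaaaaammmmmmmmmmmmmmm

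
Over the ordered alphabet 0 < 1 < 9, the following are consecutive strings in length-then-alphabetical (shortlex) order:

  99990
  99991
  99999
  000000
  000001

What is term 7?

Advancing 2 positions from 000001 through 000001 → 000009 reaches term 7.

000010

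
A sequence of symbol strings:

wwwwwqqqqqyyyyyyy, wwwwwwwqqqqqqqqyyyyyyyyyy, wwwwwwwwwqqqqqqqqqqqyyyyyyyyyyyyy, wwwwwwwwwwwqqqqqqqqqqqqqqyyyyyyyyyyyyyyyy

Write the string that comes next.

The n-th term is 2n+1 w's then 3n-1 q's then 3n+1 y's, where the shown terms are n = 2, 3, 4, 5.
For the next term, n = 6, so the run lengths are 13, 17, 19.

wwwwwwwwwwwwwqqqqqqqqqqqqqqqqqyyyyyyyyyyyyyyyyyyy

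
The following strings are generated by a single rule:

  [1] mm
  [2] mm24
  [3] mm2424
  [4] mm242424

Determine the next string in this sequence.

Every step adds 24 to the end: s(k+1) = s(k)·24.
Applying this once more to mm242424:

mm24242424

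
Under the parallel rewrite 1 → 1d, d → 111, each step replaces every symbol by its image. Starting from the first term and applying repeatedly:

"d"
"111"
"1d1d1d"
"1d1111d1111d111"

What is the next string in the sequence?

1d1111d1d1d1d1111d1d1d1d1111d1d1d

Applying the rule to each of the 15 symbols of 1d1111d1111d111 gives the pieces 1d 111 1d 1d 1d 1d 111 1d 1d 1d 1d 111 1d 1d 1d, which concatenate to the answer.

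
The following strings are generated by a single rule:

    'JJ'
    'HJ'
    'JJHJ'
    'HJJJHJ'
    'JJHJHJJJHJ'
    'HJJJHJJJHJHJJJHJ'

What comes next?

JJHJHJJJHJHJJJHJJJHJHJJJHJ

Each term (from the third on) is the two preceding terms concatenated in order: term 3 = JJ·HJ = JJHJ.
So term 7 is JJHJHJJJHJ·HJJJHJJJHJHJJJHJ.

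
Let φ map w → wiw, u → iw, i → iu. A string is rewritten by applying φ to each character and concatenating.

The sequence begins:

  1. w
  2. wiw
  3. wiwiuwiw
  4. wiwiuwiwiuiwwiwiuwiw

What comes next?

wiwiuwiwiuiwwiwiuwiwiuiwiuwiwwiwiuwiwiuiwwiwiuwiw

Replace each of the 20 characters of wiwiuwiwiuiwwiwiuwiw in place — wiw iu wiw iu iw wiw iu wiw iu iw iu wiw wiw iu wiw iu iw wiw iu wiw — and concatenate.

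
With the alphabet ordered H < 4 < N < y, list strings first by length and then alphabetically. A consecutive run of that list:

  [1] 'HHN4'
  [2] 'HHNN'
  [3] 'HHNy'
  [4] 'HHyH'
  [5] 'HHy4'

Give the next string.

Treat HHy4 as a base-4 numeral over the given alphabet and add one, carrying through any trailing y's.

HHyN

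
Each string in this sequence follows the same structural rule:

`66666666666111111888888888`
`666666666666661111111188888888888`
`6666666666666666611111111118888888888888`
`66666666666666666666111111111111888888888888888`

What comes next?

The n-th term is 3n+2 6's then 2n 1's then 2n+3 8's, where the shown terms are n = 3, 4, 5, 6.
At n = 7 the blocks have lengths 23, 14, 17.

666666666666666666666661111111111111188888888888888888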